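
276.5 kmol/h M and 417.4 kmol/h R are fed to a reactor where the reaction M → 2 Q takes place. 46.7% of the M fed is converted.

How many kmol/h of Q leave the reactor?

258 kmol/h

M reacted = 0.467 × 276.5 = 129.1 kmol/h; ν_M = −1, so ξ = 129.1/1 = 129.1 kmol/h.
Outlet amounts (n = n₀ + ν ξ):
  M: 276.5 − 1(129.1) = 147.4
  Q: 0 + 2(129.1) = 258.3
  R: 417.4 (inert)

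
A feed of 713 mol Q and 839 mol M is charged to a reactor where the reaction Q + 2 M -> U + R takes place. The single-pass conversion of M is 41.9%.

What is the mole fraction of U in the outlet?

M reacted = 0.419 × 839 = 351.5 mol; ν_M = −2, so ξ = 351.5/2 = 175.8 mol.
Outlet amounts (n = n₀ + ν ξ):
  Q: 713 − 1(175.8) = 537.2
  M: 839 − 2(175.8) = 487.5
  U: 0 + 1(175.8) = 175.8
  R: 0 + 1(175.8) = 175.8
Total out = 1376 mol; y_U = 175.8 / 1376 = 0.1277.

0.128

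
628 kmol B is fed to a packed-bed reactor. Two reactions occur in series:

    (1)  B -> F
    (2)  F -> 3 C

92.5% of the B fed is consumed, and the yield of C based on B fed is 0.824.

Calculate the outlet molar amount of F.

408 kmol

Conversion of B: B consumed = 1ξ₁ = 0.925 × 628 → ξ₁ = 580.9 kmol.
Yield of C: 3ξ₂ / 628 = 0.824 → ξ₂ = 172.5 kmol.
Outlet amounts (n = n₀ + Σ ν·ξ):
  B: 628 − 1(580.9) = 47.1
  F: 0 + 1(580.9) − 1(172.5) = 408.4
  C: 0 + 3(172.5) = 517.5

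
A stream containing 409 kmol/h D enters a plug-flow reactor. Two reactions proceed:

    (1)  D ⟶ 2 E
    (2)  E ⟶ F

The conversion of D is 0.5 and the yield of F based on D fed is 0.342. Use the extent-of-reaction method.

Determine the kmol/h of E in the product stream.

Conversion of D: D consumed = 1ξ₁ = 0.5 × 409 → ξ₁ = 204.5 kmol/h.
Yield of F: 1ξ₂ / 409 = 0.342 → ξ₂ = 139.9 kmol/h.
Outlet amounts (n = n₀ + Σ ν·ξ):
  D: 409 − 1(204.5) = 204.5
  E: 0 + 2(204.5) − 1(139.9) = 269.1
  F: 0 + 1(139.9) = 139.9

269 kmol/h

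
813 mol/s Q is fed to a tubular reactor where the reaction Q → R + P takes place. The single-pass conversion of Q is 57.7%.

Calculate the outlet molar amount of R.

Q reacted = 0.577 × 813 = 469.1 mol/s; ν_Q = −1, so ξ = 469.1/1 = 469.1 mol/s.
Outlet amounts (n = n₀ + ν ξ):
  Q: 813 − 1(469.1) = 343.9
  R: 0 + 1(469.1) = 469.1
  P: 0 + 1(469.1) = 469.1

469 mol/s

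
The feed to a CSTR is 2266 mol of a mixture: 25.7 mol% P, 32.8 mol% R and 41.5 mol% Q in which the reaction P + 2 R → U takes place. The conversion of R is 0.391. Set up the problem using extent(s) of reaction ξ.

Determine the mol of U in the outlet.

145 mol

R reacted = 0.391 × 743.2 = 290.6 mol; ν_R = −2, so ξ = 290.6/2 = 145.3 mol.
Outlet amounts (n = n₀ + ν ξ):
  P: 582.4 − 1(145.3) = 437.1
  R: 743.2 − 2(145.3) = 452.6
  U: 0 + 1(145.3) = 145.3
  Q: 940.4 (inert)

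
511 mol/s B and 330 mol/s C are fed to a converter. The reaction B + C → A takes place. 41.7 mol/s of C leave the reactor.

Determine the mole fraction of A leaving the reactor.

0.522

For C: n = n₀ − 1ξ → 41.7 = 330 − 1ξ, giving ξ = 288.3 mol/s.
Outlet amounts (n = n₀ + ν ξ):
  B: 511 − 1(288.3) = 222.7
  C: 330 − 1(288.3) = 41.7
  A: 0 + 1(288.3) = 288.3
Total out = 552.7 mol/s; y_A = 288.3 / 552.7 = 0.5216.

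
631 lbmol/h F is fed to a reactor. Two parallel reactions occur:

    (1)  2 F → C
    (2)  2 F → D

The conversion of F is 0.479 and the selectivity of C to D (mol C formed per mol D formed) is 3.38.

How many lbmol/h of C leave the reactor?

117 lbmol/h

Conversion of F: F consumed = 0.479 × 631 = 302.2 lbmol/h = 2ξ₁ + 2ξ₂.
Selectivity: 1ξ₁ / (1ξ₂) = 3.38 → ξ₁ = 3.38 ξ₂.
Substitute: (2·3.38 + 2) ξ₂ = 302.2 → ξ₂ = 34.5 lbmol/h, ξ₁ = 116.6 lbmol/h.
Outlet amounts (n = n₀ + Σ ν·ξ):
  F: 631 − 2(116.6) − 2(34.5) = 328.8
  C: 0 + 1(116.6) = 116.6
  D: 0 + 1(34.5) = 34.5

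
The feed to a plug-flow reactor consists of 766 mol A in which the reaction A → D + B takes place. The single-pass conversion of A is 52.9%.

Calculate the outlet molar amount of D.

A reacted = 0.529 × 766 = 405.2 mol; ν_A = −1, so ξ = 405.2/1 = 405.2 mol.
Outlet amounts (n = n₀ + ν ξ):
  A: 766 − 1(405.2) = 360.8
  D: 0 + 1(405.2) = 405.2
  B: 0 + 1(405.2) = 405.2

405 mol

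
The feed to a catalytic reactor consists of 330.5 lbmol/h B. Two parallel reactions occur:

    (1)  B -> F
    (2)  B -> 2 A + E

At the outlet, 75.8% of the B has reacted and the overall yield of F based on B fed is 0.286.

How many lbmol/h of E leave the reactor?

156 lbmol/h

Yield of F: 1ξ₁ / 330.5 = 0.286 → ξ₁ = 94.52 lbmol/h.
Conversion of B: 1ξ₁ + 1ξ₂ = 0.758 × 330.5 = 250.5 → ξ₂ = 156 lbmol/h.
Outlet amounts (n = n₀ + Σ ν·ξ):
  B: 330.5 − 1(94.52) − 1(156) = 79.98
  F: 0 + 1(94.52) = 94.52
  A: 0 + 2(156) = 312
  E: 0 + 1(156) = 156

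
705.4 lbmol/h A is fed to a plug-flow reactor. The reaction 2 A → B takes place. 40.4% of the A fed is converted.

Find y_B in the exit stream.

A reacted = 0.404 × 705.4 = 285 lbmol/h; ν_A = −2, so ξ = 285/2 = 142.5 lbmol/h.
Outlet amounts (n = n₀ + ν ξ):
  A: 705.4 − 2(142.5) = 420.4
  B: 0 + 1(142.5) = 142.5
Total out = 562.9 lbmol/h; y_B = 142.5 / 562.9 = 0.2531.

0.253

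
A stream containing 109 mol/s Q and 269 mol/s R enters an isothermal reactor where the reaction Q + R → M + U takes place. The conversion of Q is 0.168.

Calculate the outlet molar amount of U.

Q reacted = 0.168 × 109 = 18.31 mol/s; ν_Q = −1, so ξ = 18.31/1 = 18.31 mol/s.
Outlet amounts (n = n₀ + ν ξ):
  Q: 109 − 1(18.31) = 90.69
  R: 269 − 1(18.31) = 250.7
  M: 0 + 1(18.31) = 18.31
  U: 0 + 1(18.31) = 18.31

18.3 mol/s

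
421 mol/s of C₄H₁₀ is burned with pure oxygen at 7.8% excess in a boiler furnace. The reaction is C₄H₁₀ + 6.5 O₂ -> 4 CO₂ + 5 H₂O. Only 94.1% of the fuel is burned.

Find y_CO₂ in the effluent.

0.4

Stoichiometric O₂ = 6.5 × 421 = 2736 mol/s; O₂ fed = 2736 × 1.078 = 2950 mol/s.
Fuel reacted = 0.941 × 421 → ξ = 396.2 mol/s.
Outlet (n = n₀ + ν ξ):
  C₄H₁₀: 421 − 1(396.2) = 24.84
  O₂: 2950 − 6.5(396.2) = 374.9
  CO₂: 0 + 4(396.2) = 1585
  H₂O: 0 + 5(396.2) = 1981
Total out = 3965 mol/s; y_CO₂ = 1585 / 3965 = 0.3996.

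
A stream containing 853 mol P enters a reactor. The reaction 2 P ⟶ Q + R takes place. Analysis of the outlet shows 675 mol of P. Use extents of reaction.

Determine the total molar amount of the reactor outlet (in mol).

853 mol

For P: n = n₀ − 2ξ → 675 = 853 − 2ξ, giving ξ = 89 mol.
Outlet amounts (n = n₀ + ν ξ):
  P: 853 − 2(89) = 675
  Q: 0 + 1(89) = 89
  R: 0 + 1(89) = 89
Total out = 675 + 89 + 89 = 853 mol.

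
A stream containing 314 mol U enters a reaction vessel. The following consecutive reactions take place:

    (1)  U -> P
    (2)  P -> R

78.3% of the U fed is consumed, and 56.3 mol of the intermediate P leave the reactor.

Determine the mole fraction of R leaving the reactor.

0.604

Conversion of U: U consumed = 1ξ₁ = 0.783 × 314 → ξ₁ = 245.9 mol.
P balance: n_P = 0 + 1ξ₁ − 1ξ₂ = 56.3 → ξ₂ = (1·245.9 − 56.3)/1 = 189.6 mol.
Outlet amounts (n = n₀ + Σ ν·ξ):
  U: 314 − 1(245.9) = 68.14
  P: 0 + 1(245.9) − 1(189.6) = 56.3
  R: 0 + 1(189.6) = 189.6
Total out = 314 mol; y_R = 189.6 / 314 = 0.6037.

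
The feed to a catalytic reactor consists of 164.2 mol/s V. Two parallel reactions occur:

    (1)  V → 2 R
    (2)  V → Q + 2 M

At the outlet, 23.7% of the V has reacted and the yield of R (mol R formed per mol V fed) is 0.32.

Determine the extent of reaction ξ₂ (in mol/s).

Yield of R: 2ξ₁ / 164.2 = 0.32 → ξ₁ = 26.27 mol/s.
Conversion of V: 1ξ₁ + 1ξ₂ = 0.237 × 164.2 = 38.92 → ξ₂ = 12.64 mol/s.
Outlet amounts (n = n₀ + Σ ν·ξ):
  V: 164.2 − 1(26.27) − 1(12.64) = 125.3
  R: 0 + 2(26.27) = 52.54
  Q: 0 + 1(12.64) = 12.64
  M: 0 + 2(12.64) = 25.29

ξ₂ = 12.6 mol/s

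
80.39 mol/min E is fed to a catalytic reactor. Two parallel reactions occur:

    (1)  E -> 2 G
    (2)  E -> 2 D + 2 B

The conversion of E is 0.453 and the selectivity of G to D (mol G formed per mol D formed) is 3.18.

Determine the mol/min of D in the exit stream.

17.4 mol/min

Conversion of E: E consumed = 0.453 × 80.39 = 36.42 mol/min = 1ξ₁ + 1ξ₂.
Selectivity: 2ξ₁ / (2ξ₂) = 3.18 → ξ₁ = 3.18 ξ₂.
Substitute: (1·3.18 + 1) ξ₂ = 36.42 → ξ₂ = 8.712 mol/min, ξ₁ = 27.7 mol/min.
Outlet amounts (n = n₀ + Σ ν·ξ):
  E: 80.39 − 1(27.7) − 1(8.712) = 43.97
  G: 0 + 2(27.7) = 55.41
  D: 0 + 2(8.712) = 17.42
  B: 0 + 2(8.712) = 17.42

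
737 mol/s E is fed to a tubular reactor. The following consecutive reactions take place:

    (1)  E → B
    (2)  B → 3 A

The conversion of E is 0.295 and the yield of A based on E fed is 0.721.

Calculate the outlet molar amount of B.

Conversion of E: E consumed = 1ξ₁ = 0.295 × 737 → ξ₁ = 217.4 mol/s.
Yield of A: 3ξ₂ / 737 = 0.721 → ξ₂ = 177.1 mol/s.
Outlet amounts (n = n₀ + Σ ν·ξ):
  E: 737 − 1(217.4) = 519.6
  B: 0 + 1(217.4) − 1(177.1) = 40.29
  A: 0 + 3(177.1) = 531.4

40.3 mol/s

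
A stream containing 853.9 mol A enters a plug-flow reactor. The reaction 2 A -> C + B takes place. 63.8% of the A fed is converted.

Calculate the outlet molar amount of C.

272 mol

A reacted = 0.638 × 853.9 = 544.8 mol; ν_A = −2, so ξ = 544.8/2 = 272.4 mol.
Outlet amounts (n = n₀ + ν ξ):
  A: 853.9 − 2(272.4) = 309.1
  C: 0 + 1(272.4) = 272.4
  B: 0 + 1(272.4) = 272.4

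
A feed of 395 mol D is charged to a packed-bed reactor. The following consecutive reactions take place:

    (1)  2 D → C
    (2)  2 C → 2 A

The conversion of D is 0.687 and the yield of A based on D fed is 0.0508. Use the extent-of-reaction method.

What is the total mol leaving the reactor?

Conversion of D: D consumed = 2ξ₁ = 0.687 × 395 → ξ₁ = 135.7 mol.
Yield of A: 2ξ₂ / 395 = 0.0508 → ξ₂ = 10.03 mol.
Outlet amounts (n = n₀ + Σ ν·ξ):
  D: 395 − 2(135.7) = 123.6
  C: 0 + 1(135.7) − 2(10.03) = 115.6
  A: 0 + 2(10.03) = 20.07
Total out = 123.6 + 115.6 + 20.07 = 259.3 mol.

259 mol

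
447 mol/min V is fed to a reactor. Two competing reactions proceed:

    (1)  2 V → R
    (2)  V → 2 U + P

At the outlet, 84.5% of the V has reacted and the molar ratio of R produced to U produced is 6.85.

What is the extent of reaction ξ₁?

ξ₁ = 182 mol/min

Conversion of V: V consumed = 0.845 × 447 = 377.7 mol/min = 2ξ₁ + 1ξ₂.
Selectivity: 1ξ₁ / (2ξ₂) = 6.85 → ξ₁ = 13.7 ξ₂.
Substitute: (2·13.7 + 1) ξ₂ = 377.7 → ξ₂ = 13.3 mol/min, ξ₁ = 182.2 mol/min.
Outlet amounts (n = n₀ + Σ ν·ξ):
  V: 447 − 2(182.2) − 1(13.3) = 69.29
  R: 0 + 1(182.2) = 182.2
  U: 0 + 2(13.3) = 26.6
  P: 0 + 1(13.3) = 13.3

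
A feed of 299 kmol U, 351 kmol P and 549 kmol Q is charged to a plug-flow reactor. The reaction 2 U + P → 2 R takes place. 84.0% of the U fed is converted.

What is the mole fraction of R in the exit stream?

0.234

U reacted = 0.84 × 299 = 251.2 kmol; ν_U = −2, so ξ = 251.2/2 = 125.6 kmol.
Outlet amounts (n = n₀ + ν ξ):
  U: 299 − 2(125.6) = 47.84
  P: 351 − 1(125.6) = 225.4
  R: 0 + 2(125.6) = 251.2
  Q: 549 (inert)
Total out = 1073 kmol; y_R = 251.2 / 1073 = 0.234.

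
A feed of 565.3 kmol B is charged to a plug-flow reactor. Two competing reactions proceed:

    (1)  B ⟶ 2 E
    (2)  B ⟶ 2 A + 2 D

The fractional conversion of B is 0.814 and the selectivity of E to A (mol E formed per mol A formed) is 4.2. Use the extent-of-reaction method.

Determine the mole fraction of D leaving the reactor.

Conversion of B: B consumed = 0.814 × 565.3 = 460.2 kmol = 1ξ₁ + 1ξ₂.
Selectivity: 2ξ₁ / (2ξ₂) = 4.2 → ξ₁ = 4.2 ξ₂.
Substitute: (1·4.2 + 1) ξ₂ = 460.2 → ξ₂ = 88.49 kmol, ξ₁ = 371.7 kmol.
Outlet amounts (n = n₀ + Σ ν·ξ):
  B: 565.3 − 1(371.7) − 1(88.49) = 105.1
  E: 0 + 2(371.7) = 743.3
  A: 0 + 2(88.49) = 177
  D: 0 + 2(88.49) = 177
Total out = 1202 kmol; y_D = 177 / 1202 = 0.1472.

0.147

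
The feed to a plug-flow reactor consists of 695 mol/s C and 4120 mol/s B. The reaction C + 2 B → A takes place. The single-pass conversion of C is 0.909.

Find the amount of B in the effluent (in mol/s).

C reacted = 0.909 × 695 = 631.8 mol/s; ν_C = −1, so ξ = 631.8/1 = 631.8 mol/s.
Outlet amounts (n = n₀ + ν ξ):
  C: 695 − 1(631.8) = 63.25
  B: 4120 − 2(631.8) = 2856
  A: 0 + 1(631.8) = 631.8

2860 mol/s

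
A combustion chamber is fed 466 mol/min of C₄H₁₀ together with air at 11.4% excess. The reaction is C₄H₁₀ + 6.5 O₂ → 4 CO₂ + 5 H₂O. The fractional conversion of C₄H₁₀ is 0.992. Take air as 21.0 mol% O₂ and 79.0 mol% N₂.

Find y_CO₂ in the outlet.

Stoichiometric O₂ = 6.5 × 466 = 3029 mol/min; O₂ fed = 3029 × 1.114 = 3374 mol/min.
N₂ fed = 3374 × 79/21 = 12690 mol/min.
Fuel reacted = 0.992 × 466 → ξ = 462.3 mol/min.
Outlet (n = n₀ + ν ξ):
  C₄H₁₀: 466 − 1(462.3) = 3.728
  O₂: 3374 − 6.5(462.3) = 369.5
  N₂: 12690 (inert)
  CO₂: 0 + 4(462.3) = 1849
  H₂O: 0 + 5(462.3) = 2311
Total out = 17230 mol/min; y_CO₂ = 1849 / 17230 = 0.1073.

0.107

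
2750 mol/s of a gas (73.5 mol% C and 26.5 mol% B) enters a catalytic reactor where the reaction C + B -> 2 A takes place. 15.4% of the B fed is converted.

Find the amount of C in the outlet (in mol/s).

B reacted = 0.154 × 728.8 = 112.2 mol/s; ν_B = −1, so ξ = 112.2/1 = 112.2 mol/s.
Outlet amounts (n = n₀ + ν ξ):
  C: 2021 − 1(112.2) = 1909
  B: 728.8 − 1(112.2) = 616.5
  A: 0 + 2(112.2) = 224.5

1910 mol/s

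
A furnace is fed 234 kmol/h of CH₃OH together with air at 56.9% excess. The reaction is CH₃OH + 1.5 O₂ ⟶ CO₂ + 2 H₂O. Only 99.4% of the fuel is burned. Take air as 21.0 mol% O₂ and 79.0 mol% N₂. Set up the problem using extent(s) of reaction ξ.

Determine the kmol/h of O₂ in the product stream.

202 kmol/h

Stoichiometric O₂ = 1.5 × 234 = 351 kmol/h; O₂ fed = 351 × 1.569 = 550.7 kmol/h.
N₂ fed = 550.7 × 79/21 = 2072 kmol/h.
Fuel reacted = 0.994 × 234 → ξ = 232.6 kmol/h.
Outlet (n = n₀ + ν ξ):
  CH₃OH: 234 − 1(232.6) = 1.404
  O₂: 550.7 − 1.5(232.6) = 201.8
  N₂: 2072 (inert)
  CO₂: 0 + 1(232.6) = 232.6
  H₂O: 0 + 2(232.6) = 465.2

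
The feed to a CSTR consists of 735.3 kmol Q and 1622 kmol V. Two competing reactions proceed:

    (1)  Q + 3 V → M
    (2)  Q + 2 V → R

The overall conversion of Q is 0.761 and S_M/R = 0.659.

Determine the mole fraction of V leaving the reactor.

0.276

Conversion of Q: Q consumed = 0.761 × 735.3 = 559.6 kmol = 1ξ₁ + 1ξ₂.
Selectivity: 1ξ₁ / (1ξ₂) = 0.659 → ξ₁ = 0.659 ξ₂.
Substitute: (1·0.659 + 1) ξ₂ = 559.6 → ξ₂ = 337.3 kmol, ξ₁ = 222.3 kmol.
Outlet amounts (n = n₀ + Σ ν·ξ):
  Q: 735.3 − 1(222.3) − 1(337.3) = 175.7
  V: 1622 − 3(222.3) − 2(337.3) = 280.6
  M: 0 + 1(222.3) = 222.3
  R: 0 + 1(337.3) = 337.3
Total out = 1016 kmol; y_V = 280.6 / 1016 = 0.2762.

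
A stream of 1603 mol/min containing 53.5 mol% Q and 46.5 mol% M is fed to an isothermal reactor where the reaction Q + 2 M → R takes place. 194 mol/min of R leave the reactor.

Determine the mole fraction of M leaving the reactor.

0.294

For R: n = n₀ + 1ξ → 194 = 0 + 1ξ, giving ξ = 194 mol/min.
Outlet amounts (n = n₀ + ν ξ):
  Q: 857.6 − 1(194) = 663.6
  M: 745.4 − 2(194) = 357.4
  R: 0 + 1(194) = 194
Total out = 1215 mol/min; y_M = 357.4 / 1215 = 0.2942.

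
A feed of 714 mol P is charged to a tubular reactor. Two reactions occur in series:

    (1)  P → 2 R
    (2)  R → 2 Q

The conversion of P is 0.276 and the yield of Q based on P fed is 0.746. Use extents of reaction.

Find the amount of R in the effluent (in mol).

128 mol

Conversion of P: P consumed = 1ξ₁ = 0.276 × 714 → ξ₁ = 197.1 mol.
Yield of Q: 2ξ₂ / 714 = 0.746 → ξ₂ = 266.3 mol.
Outlet amounts (n = n₀ + Σ ν·ξ):
  P: 714 − 1(197.1) = 516.9
  R: 0 + 2(197.1) − 1(266.3) = 127.8
  Q: 0 + 2(266.3) = 532.6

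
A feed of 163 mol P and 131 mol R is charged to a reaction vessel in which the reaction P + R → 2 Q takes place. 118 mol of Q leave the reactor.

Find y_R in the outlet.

0.245

For Q: n = n₀ + 2ξ → 118 = 0 + 2ξ, giving ξ = 59 mol.
Outlet amounts (n = n₀ + ν ξ):
  P: 163 − 1(59) = 104
  R: 131 − 1(59) = 72
  Q: 0 + 2(59) = 118
Total out = 294 mol; y_R = 72 / 294 = 0.2449.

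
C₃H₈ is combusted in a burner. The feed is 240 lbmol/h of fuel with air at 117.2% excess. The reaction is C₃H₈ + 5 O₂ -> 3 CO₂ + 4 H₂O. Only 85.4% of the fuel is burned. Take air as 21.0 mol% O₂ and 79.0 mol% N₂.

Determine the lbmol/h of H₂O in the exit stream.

Stoichiometric O₂ = 5 × 240 = 1200 lbmol/h; O₂ fed = 1200 × 2.172 = 2606 lbmol/h.
N₂ fed = 2606 × 79/21 = 9805 lbmol/h.
Fuel reacted = 0.854 × 240 → ξ = 205 lbmol/h.
Outlet (n = n₀ + ν ξ):
  C₃H₈: 240 − 1(205) = 35.04
  O₂: 2606 − 5(205) = 1582
  N₂: 9805 (inert)
  CO₂: 0 + 3(205) = 614.9
  H₂O: 0 + 4(205) = 819.8

820 lbmol/h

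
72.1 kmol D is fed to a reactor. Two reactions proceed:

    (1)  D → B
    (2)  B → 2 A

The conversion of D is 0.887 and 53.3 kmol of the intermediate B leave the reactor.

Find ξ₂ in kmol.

Conversion of D: D consumed = 1ξ₁ = 0.887 × 72.1 → ξ₁ = 63.95 kmol.
B balance: n_B = 0 + 1ξ₁ − 1ξ₂ = 53.3 → ξ₂ = (1·63.95 − 53.3)/1 = 10.65 kmol.
Outlet amounts (n = n₀ + Σ ν·ξ):
  D: 72.1 − 1(63.95) = 8.147
  B: 0 + 1(63.95) − 1(10.65) = 53.3
  A: 0 + 2(10.65) = 21.31

ξ₂ = 10.7 kmol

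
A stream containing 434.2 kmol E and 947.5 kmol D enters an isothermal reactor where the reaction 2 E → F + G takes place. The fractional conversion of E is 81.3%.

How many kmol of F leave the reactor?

E reacted = 0.813 × 434.2 = 353 kmol; ν_E = −2, so ξ = 353/2 = 176.5 kmol.
Outlet amounts (n = n₀ + ν ξ):
  E: 434.2 − 2(176.5) = 81.2
  F: 0 + 1(176.5) = 176.5
  G: 0 + 1(176.5) = 176.5
  D: 947.5 (inert)

177 kmol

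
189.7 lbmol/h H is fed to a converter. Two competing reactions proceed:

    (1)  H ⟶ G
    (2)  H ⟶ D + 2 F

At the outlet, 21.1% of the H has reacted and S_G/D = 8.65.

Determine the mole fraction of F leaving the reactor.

0.0419

Conversion of H: H consumed = 0.211 × 189.7 = 40.03 lbmol/h = 1ξ₁ + 1ξ₂.
Selectivity: 1ξ₁ / (1ξ₂) = 8.65 → ξ₁ = 8.65 ξ₂.
Substitute: (1·8.65 + 1) ξ₂ = 40.03 → ξ₂ = 4.148 lbmol/h, ξ₁ = 35.88 lbmol/h.
Outlet amounts (n = n₀ + Σ ν·ξ):
  H: 189.7 − 1(35.88) − 1(4.148) = 149.7
  G: 0 + 1(35.88) = 35.88
  D: 0 + 1(4.148) = 4.148
  F: 0 + 2(4.148) = 8.296
Total out = 198 lbmol/h; y_F = 8.296 / 198 = 0.0419.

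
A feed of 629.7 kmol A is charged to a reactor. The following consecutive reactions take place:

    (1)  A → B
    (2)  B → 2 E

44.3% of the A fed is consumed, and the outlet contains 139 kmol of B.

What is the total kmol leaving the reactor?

770 kmol

Conversion of A: A consumed = 1ξ₁ = 0.443 × 629.7 → ξ₁ = 279 kmol.
B balance: n_B = 0 + 1ξ₁ − 1ξ₂ = 139 → ξ₂ = (1·279 − 139)/1 = 140 kmol.
Outlet amounts (n = n₀ + Σ ν·ξ):
  A: 629.7 − 1(279) = 350.7
  B: 0 + 1(279) − 1(140) = 139
  E: 0 + 2(140) = 279.9
Total out = 350.7 + 139 + 279.9 = 769.7 kmol.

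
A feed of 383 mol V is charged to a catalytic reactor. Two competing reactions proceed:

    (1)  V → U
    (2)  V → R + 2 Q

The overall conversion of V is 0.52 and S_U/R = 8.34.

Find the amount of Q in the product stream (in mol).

42.6 mol

Conversion of V: V consumed = 0.52 × 383 = 199.2 mol = 1ξ₁ + 1ξ₂.
Selectivity: 1ξ₁ / (1ξ₂) = 8.34 → ξ₁ = 8.34 ξ₂.
Substitute: (1·8.34 + 1) ξ₂ = 199.2 → ξ₂ = 21.32 mol, ξ₁ = 177.8 mol.
Outlet amounts (n = n₀ + Σ ν·ξ):
  V: 383 − 1(177.8) − 1(21.32) = 183.8
  U: 0 + 1(177.8) = 177.8
  R: 0 + 1(21.32) = 21.32
  Q: 0 + 2(21.32) = 42.65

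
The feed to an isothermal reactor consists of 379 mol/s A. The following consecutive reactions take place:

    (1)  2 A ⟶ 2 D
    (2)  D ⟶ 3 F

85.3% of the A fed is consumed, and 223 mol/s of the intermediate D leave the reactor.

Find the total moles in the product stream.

Conversion of A: A consumed = 2ξ₁ = 0.853 × 379 → ξ₁ = 161.6 mol/s.
D balance: n_D = 0 + 2ξ₁ − 1ξ₂ = 223 → ξ₂ = (2·161.6 − 223)/1 = 100.3 mol/s.
Outlet amounts (n = n₀ + Σ ν·ξ):
  A: 379 − 2(161.6) = 55.71
  D: 0 + 2(161.6) − 1(100.3) = 223
  F: 0 + 3(100.3) = 300.9
Total out = 55.71 + 223 + 300.9 = 579.6 mol/s.

580 mol/s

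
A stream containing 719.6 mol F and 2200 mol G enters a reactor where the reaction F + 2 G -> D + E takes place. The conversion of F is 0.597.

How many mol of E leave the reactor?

F reacted = 0.597 × 719.6 = 429.6 mol; ν_F = −1, so ξ = 429.6/1 = 429.6 mol.
Outlet amounts (n = n₀ + ν ξ):
  F: 719.6 − 1(429.6) = 290
  G: 2200 − 2(429.6) = 1341
  D: 0 + 1(429.6) = 429.6
  E: 0 + 1(429.6) = 429.6

430 mol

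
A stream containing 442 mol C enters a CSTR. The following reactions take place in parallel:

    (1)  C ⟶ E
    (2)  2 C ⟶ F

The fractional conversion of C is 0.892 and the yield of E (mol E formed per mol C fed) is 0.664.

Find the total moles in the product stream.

Yield of E: 1ξ₁ / 442 = 0.664 → ξ₁ = 293.5 mol.
Conversion of C: 1ξ₁ + 2ξ₂ = 0.892 × 442 = 394.3 → ξ₂ = 50.39 mol.
Outlet amounts (n = n₀ + Σ ν·ξ):
  C: 442 − 1(293.5) − 2(50.39) = 47.74
  E: 0 + 1(293.5) = 293.5
  F: 0 + 1(50.39) = 50.39
Total out = 47.74 + 293.5 + 50.39 = 391.6 mol.

392 mol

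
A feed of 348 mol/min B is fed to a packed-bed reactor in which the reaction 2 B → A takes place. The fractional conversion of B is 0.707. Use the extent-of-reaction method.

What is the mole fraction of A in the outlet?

0.547

B reacted = 0.707 × 348 = 246 mol/min; ν_B = −2, so ξ = 246/2 = 123 mol/min.
Outlet amounts (n = n₀ + ν ξ):
  B: 348 − 2(123) = 102
  A: 0 + 1(123) = 123
Total out = 225 mol/min; y_A = 123 / 225 = 0.5468.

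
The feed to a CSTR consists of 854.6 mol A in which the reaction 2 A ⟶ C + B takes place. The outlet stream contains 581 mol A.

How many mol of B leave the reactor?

For A: n = n₀ − 2ξ → 581 = 854.6 − 2ξ, giving ξ = 136.8 mol.
Outlet amounts (n = n₀ + ν ξ):
  A: 854.6 − 2(136.8) = 581
  C: 0 + 1(136.8) = 136.8
  B: 0 + 1(136.8) = 136.8

137 mol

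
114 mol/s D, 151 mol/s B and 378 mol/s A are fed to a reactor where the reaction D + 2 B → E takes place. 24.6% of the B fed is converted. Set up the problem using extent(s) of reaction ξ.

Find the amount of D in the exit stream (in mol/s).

95.4 mol/s

B reacted = 0.246 × 151 = 37.15 mol/s; ν_B = −2, so ξ = 37.15/2 = 18.57 mol/s.
Outlet amounts (n = n₀ + ν ξ):
  D: 114 − 1(18.57) = 95.43
  B: 151 − 2(18.57) = 113.9
  E: 0 + 1(18.57) = 18.57
  A: 378 (inert)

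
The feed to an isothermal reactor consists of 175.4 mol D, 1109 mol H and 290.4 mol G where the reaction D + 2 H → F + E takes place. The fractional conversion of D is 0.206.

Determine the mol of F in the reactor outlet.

D reacted = 0.206 × 175.4 = 36.13 mol; ν_D = −1, so ξ = 36.13/1 = 36.13 mol.
Outlet amounts (n = n₀ + ν ξ):
  D: 175.4 − 1(36.13) = 139.3
  H: 1109 − 2(36.13) = 1037
  F: 0 + 1(36.13) = 36.13
  E: 0 + 1(36.13) = 36.13
  G: 290.4 (inert)

36.1 mol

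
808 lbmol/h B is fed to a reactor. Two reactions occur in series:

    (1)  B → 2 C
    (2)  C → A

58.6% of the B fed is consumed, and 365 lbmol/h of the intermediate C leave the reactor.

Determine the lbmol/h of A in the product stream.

582 lbmol/h

Conversion of B: B consumed = 1ξ₁ = 0.586 × 808 → ξ₁ = 473.5 lbmol/h.
C balance: n_C = 0 + 2ξ₁ − 1ξ₂ = 365 → ξ₂ = (2·473.5 − 365)/1 = 582 lbmol/h.
Outlet amounts (n = n₀ + Σ ν·ξ):
  B: 808 − 1(473.5) = 334.5
  C: 0 + 2(473.5) − 1(582) = 365
  A: 0 + 1(582) = 582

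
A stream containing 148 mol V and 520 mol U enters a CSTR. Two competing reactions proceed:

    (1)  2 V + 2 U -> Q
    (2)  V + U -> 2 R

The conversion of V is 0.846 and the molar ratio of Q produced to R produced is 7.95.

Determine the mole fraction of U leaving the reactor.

0.812

Conversion of V: V consumed = 0.846 × 148 = 125.2 mol = 2ξ₁ + 1ξ₂.
Selectivity: 1ξ₁ / (2ξ₂) = 7.95 → ξ₁ = 15.9 ξ₂.
Substitute: (2·15.9 + 1) ξ₂ = 125.2 → ξ₂ = 3.817 mol, ξ₁ = 60.7 mol.
Outlet amounts (n = n₀ + Σ ν·ξ):
  V: 148 − 2(60.7) − 1(3.817) = 22.79
  U: 520 − 2(60.7) − 1(3.817) = 394.8
  Q: 0 + 1(60.7) = 60.7
  R: 0 + 2(3.817) = 7.635
Total out = 485.9 mol; y_U = 394.8 / 485.9 = 0.8125.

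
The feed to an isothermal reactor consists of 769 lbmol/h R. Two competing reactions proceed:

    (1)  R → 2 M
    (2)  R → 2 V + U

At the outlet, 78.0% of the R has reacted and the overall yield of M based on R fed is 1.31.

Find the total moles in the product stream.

1460 lbmol/h

Yield of M: 2ξ₁ / 769 = 1.31 → ξ₁ = 503.7 lbmol/h.
Conversion of R: 1ξ₁ + 1ξ₂ = 0.78 × 769 = 599.8 → ξ₂ = 96.13 lbmol/h.
Outlet amounts (n = n₀ + Σ ν·ξ):
  R: 769 − 1(503.7) − 1(96.13) = 169.2
  M: 0 + 2(503.7) = 1007
  V: 0 + 2(96.13) = 192.3
  U: 0 + 1(96.13) = 96.13
Total out = 169.2 + 1007 + 192.3 + 96.13 = 1465 lbmol/h.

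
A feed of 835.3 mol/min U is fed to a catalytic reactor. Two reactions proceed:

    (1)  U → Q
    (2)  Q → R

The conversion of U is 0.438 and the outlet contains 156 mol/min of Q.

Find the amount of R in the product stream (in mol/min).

Conversion of U: U consumed = 1ξ₁ = 0.438 × 835.3 → ξ₁ = 365.9 mol/min.
Q balance: n_Q = 0 + 1ξ₁ − 1ξ₂ = 156 → ξ₂ = (1·365.9 − 156)/1 = 209.9 mol/min.
Outlet amounts (n = n₀ + Σ ν·ξ):
  U: 835.3 − 1(365.9) = 469.4
  Q: 0 + 1(365.9) − 1(209.9) = 156
  R: 0 + 1(209.9) = 209.9

210 mol/min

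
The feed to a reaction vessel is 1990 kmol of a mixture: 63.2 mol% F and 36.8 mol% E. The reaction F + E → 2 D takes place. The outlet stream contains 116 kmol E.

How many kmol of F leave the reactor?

641 kmol

For E: n = n₀ − 1ξ → 116 = 732.3 − 1ξ, giving ξ = 616.3 kmol.
Outlet amounts (n = n₀ + ν ξ):
  F: 1258 − 1(616.3) = 641.4
  E: 732.3 − 1(616.3) = 116
  D: 0 + 2(616.3) = 1233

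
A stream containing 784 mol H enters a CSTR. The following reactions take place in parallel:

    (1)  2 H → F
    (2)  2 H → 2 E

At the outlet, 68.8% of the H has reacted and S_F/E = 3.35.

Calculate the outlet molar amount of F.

Conversion of H: H consumed = 0.688 × 784 = 539.4 mol = 2ξ₁ + 2ξ₂.
Selectivity: 1ξ₁ / (2ξ₂) = 3.35 → ξ₁ = 6.7 ξ₂.
Substitute: (2·6.7 + 2) ξ₂ = 539.4 → ξ₂ = 35.03 mol, ξ₁ = 234.7 mol.
Outlet amounts (n = n₀ + Σ ν·ξ):
  H: 784 − 2(234.7) − 2(35.03) = 244.6
  F: 0 + 1(234.7) = 234.7
  E: 0 + 2(35.03) = 70.05

235 mol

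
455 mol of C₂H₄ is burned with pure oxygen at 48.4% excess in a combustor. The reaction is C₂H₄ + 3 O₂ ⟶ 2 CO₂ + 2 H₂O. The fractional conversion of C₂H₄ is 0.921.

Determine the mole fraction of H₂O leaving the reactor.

Stoichiometric O₂ = 3 × 455 = 1365 mol; O₂ fed = 1365 × 1.484 = 2026 mol.
Fuel reacted = 0.921 × 455 → ξ = 419.1 mol.
Outlet (n = n₀ + ν ξ):
  C₂H₄: 455 − 1(419.1) = 35.94
  O₂: 2026 − 3(419.1) = 768.5
  CO₂: 0 + 2(419.1) = 838.1
  H₂O: 0 + 2(419.1) = 838.1
Total out = 2481 mol; y_H₂O = 838.1 / 2481 = 0.3379.

0.338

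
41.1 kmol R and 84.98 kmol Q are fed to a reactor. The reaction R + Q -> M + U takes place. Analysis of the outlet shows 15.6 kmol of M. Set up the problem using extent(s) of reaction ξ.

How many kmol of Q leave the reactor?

For M: n = n₀ + 1ξ → 15.6 = 0 + 1ξ, giving ξ = 15.6 kmol.
Outlet amounts (n = n₀ + ν ξ):
  R: 41.1 − 1(15.6) = 25.5
  Q: 84.98 − 1(15.6) = 69.38
  M: 0 + 1(15.6) = 15.6
  U: 0 + 1(15.6) = 15.6

69.4 kmol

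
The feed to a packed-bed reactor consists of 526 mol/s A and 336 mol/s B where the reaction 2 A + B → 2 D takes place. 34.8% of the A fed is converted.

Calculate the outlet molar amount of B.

A reacted = 0.348 × 526 = 183 mol/s; ν_A = −2, so ξ = 183/2 = 91.52 mol/s.
Outlet amounts (n = n₀ + ν ξ):
  A: 526 − 2(91.52) = 343
  B: 336 − 1(91.52) = 244.5
  D: 0 + 2(91.52) = 183

244 mol/s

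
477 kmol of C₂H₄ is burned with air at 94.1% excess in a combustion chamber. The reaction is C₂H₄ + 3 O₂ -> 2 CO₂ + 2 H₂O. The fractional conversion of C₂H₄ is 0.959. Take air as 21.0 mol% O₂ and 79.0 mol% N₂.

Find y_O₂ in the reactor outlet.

0.103

Stoichiometric O₂ = 3 × 477 = 1431 kmol; O₂ fed = 1431 × 1.941 = 2778 kmol.
N₂ fed = 2778 × 79/21 = 10450 kmol.
Fuel reacted = 0.959 × 477 → ξ = 457.4 kmol.
Outlet (n = n₀ + ν ξ):
  C₂H₄: 477 − 1(457.4) = 19.56
  O₂: 2778 − 3(457.4) = 1405
  N₂: 10450 (inert)
  CO₂: 0 + 2(457.4) = 914.9
  H₂O: 0 + 2(457.4) = 914.9
Total out = 13700 kmol; y_O₂ = 1405 / 13700 = 0.1025.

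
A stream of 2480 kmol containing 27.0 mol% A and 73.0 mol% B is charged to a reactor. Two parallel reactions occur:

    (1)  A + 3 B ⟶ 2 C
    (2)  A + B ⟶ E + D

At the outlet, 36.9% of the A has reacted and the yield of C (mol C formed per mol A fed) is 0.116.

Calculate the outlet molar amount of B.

Yield of C: 2ξ₁ / 669.6 = 0.116 → ξ₁ = 38.84 kmol.
Conversion of A: 1ξ₁ + 1ξ₂ = 0.369 × 669.6 = 247.1 → ξ₂ = 208.2 kmol.
Outlet amounts (n = n₀ + Σ ν·ξ):
  A: 669.6 − 1(38.84) − 1(208.2) = 422.5
  B: 1810 − 3(38.84) − 1(208.2) = 1486
  C: 0 + 2(38.84) = 77.67
  E: 0 + 1(208.2) = 208.2
  D: 0 + 1(208.2) = 208.2

1490 kmol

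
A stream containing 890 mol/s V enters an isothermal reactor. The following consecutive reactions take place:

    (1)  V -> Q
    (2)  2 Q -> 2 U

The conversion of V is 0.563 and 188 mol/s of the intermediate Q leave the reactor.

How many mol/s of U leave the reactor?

Conversion of V: V consumed = 1ξ₁ = 0.563 × 890 → ξ₁ = 501.1 mol/s.
Q balance: n_Q = 0 + 1ξ₁ − 2ξ₂ = 188 → ξ₂ = (1·501.1 − 188)/2 = 156.5 mol/s.
Outlet amounts (n = n₀ + Σ ν·ξ):
  V: 890 − 1(501.1) = 388.9
  Q: 0 + 1(501.1) − 2(156.5) = 188
  U: 0 + 2(156.5) = 313.1

313 mol/s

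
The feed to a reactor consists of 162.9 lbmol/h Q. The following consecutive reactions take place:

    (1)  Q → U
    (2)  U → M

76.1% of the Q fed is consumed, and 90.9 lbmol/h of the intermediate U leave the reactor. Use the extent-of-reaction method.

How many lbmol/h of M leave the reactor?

Conversion of Q: Q consumed = 1ξ₁ = 0.761 × 162.9 → ξ₁ = 124 lbmol/h.
U balance: n_U = 0 + 1ξ₁ − 1ξ₂ = 90.9 → ξ₂ = (1·124 − 90.9)/1 = 33.07 lbmol/h.
Outlet amounts (n = n₀ + Σ ν·ξ):
  Q: 162.9 − 1(124) = 38.93
  U: 0 + 1(124) − 1(33.07) = 90.9
  M: 0 + 1(33.07) = 33.07

33.1 lbmol/h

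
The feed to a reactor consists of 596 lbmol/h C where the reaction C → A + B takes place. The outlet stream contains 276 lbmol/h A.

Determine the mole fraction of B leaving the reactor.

0.317

For A: n = n₀ + 1ξ → 276 = 0 + 1ξ, giving ξ = 276 lbmol/h.
Outlet amounts (n = n₀ + ν ξ):
  C: 596 − 1(276) = 320
  A: 0 + 1(276) = 276
  B: 0 + 1(276) = 276
Total out = 872 lbmol/h; y_B = 276 / 872 = 0.3165.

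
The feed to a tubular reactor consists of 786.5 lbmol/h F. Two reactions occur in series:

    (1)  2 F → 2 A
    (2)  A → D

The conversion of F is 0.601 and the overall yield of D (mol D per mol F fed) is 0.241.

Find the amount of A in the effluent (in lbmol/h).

283 lbmol/h

Conversion of F: F consumed = 2ξ₁ = 0.601 × 786.5 → ξ₁ = 236.3 lbmol/h.
Yield of D: 1ξ₂ / 786.5 = 0.241 → ξ₂ = 189.5 lbmol/h.
Outlet amounts (n = n₀ + Σ ν·ξ):
  F: 786.5 − 2(236.3) = 313.8
  A: 0 + 2(236.3) − 1(189.5) = 283.1
  D: 0 + 1(189.5) = 189.5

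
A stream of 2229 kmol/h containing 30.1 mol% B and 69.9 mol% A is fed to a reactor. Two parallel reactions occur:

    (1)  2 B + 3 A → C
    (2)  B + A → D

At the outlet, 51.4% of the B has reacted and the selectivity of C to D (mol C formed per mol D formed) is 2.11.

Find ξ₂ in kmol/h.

ξ₂ = 66.1 kmol/h

Conversion of B: B consumed = 0.514 × 670.9 = 344.9 kmol/h = 2ξ₁ + 1ξ₂.
Selectivity: 1ξ₁ / (1ξ₂) = 2.11 → ξ₁ = 2.11 ξ₂.
Substitute: (2·2.11 + 1) ξ₂ = 344.9 → ξ₂ = 66.06 kmol/h, ξ₁ = 139.4 kmol/h.
Outlet amounts (n = n₀ + Σ ν·ξ):
  B: 670.9 − 2(139.4) − 1(66.06) = 326.1
  A: 1558 − 3(139.4) − 1(66.06) = 1074
  C: 0 + 1(139.4) = 139.4
  D: 0 + 1(66.06) = 66.06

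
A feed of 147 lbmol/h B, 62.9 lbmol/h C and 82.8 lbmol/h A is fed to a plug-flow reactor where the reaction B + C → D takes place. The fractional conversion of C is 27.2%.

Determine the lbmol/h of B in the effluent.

C reacted = 0.272 × 62.9 = 17.11 lbmol/h; ν_C = −1, so ξ = 17.11/1 = 17.11 lbmol/h.
Outlet amounts (n = n₀ + ν ξ):
  B: 147 − 1(17.11) = 129.9
  C: 62.9 − 1(17.11) = 45.79
  D: 0 + 1(17.11) = 17.11
  A: 82.8 (inert)

130 lbmol/h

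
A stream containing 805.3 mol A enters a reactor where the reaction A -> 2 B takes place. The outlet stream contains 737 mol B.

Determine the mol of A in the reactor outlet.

For B: n = n₀ + 2ξ → 737 = 0 + 2ξ, giving ξ = 368.5 mol.
Outlet amounts (n = n₀ + ν ξ):
  A: 805.3 − 1(368.5) = 436.8
  B: 0 + 2(368.5) = 737

437 mol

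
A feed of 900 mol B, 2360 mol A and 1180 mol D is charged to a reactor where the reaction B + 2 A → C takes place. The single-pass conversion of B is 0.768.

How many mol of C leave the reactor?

B reacted = 0.768 × 900 = 691.2 mol; ν_B = −1, so ξ = 691.2/1 = 691.2 mol.
Outlet amounts (n = n₀ + ν ξ):
  B: 900 − 1(691.2) = 208.8
  A: 2360 − 2(691.2) = 977.6
  C: 0 + 1(691.2) = 691.2
  D: 1180 (inert)

691 mol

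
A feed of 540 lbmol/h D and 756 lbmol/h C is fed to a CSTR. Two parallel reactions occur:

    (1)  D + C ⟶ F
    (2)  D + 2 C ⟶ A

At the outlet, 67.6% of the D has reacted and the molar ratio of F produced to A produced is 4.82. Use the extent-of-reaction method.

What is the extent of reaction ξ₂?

Conversion of D: D consumed = 0.676 × 540 = 365 lbmol/h = 1ξ₁ + 1ξ₂.
Selectivity: 1ξ₁ / (1ξ₂) = 4.82 → ξ₁ = 4.82 ξ₂.
Substitute: (1·4.82 + 1) ξ₂ = 365 → ξ₂ = 62.72 lbmol/h, ξ₁ = 302.3 lbmol/h.
Outlet amounts (n = n₀ + Σ ν·ξ):
  D: 540 − 1(302.3) − 1(62.72) = 175
  C: 756 − 1(302.3) − 2(62.72) = 328.2
  F: 0 + 1(302.3) = 302.3
  A: 0 + 1(62.72) = 62.72

ξ₂ = 62.7 lbmol/h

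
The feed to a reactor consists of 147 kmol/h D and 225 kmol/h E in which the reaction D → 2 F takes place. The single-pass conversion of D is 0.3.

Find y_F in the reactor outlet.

D reacted = 0.3 × 147 = 44.1 kmol/h; ν_D = −1, so ξ = 44.1/1 = 44.1 kmol/h.
Outlet amounts (n = n₀ + ν ξ):
  D: 147 − 1(44.1) = 102.9
  F: 0 + 2(44.1) = 88.2
  E: 225 (inert)
Total out = 416.1 kmol/h; y_F = 88.2 / 416.1 = 0.212.

0.212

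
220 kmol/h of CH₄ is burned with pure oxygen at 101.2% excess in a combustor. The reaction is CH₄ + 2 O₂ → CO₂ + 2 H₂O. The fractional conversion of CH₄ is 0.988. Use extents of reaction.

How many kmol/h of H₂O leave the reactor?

Stoichiometric O₂ = 2 × 220 = 440 kmol/h; O₂ fed = 440 × 2.012 = 885.3 kmol/h.
Fuel reacted = 0.988 × 220 → ξ = 217.4 kmol/h.
Outlet (n = n₀ + ν ξ):
  CH₄: 220 − 1(217.4) = 2.64
  O₂: 885.3 − 2(217.4) = 450.6
  CO₂: 0 + 1(217.4) = 217.4
  H₂O: 0 + 2(217.4) = 434.7

435 kmol/h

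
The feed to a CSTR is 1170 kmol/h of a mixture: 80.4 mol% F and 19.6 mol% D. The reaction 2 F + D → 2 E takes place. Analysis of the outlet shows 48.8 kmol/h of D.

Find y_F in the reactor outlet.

For D: n = n₀ − 1ξ → 48.8 = 229.3 − 1ξ, giving ξ = 180.5 kmol/h.
Outlet amounts (n = n₀ + ν ξ):
  F: 940.7 − 2(180.5) = 579.6
  D: 229.3 − 1(180.5) = 48.8
  E: 0 + 2(180.5) = 361
Total out = 989.5 kmol/h; y_F = 579.6 / 989.5 = 0.5858.

0.586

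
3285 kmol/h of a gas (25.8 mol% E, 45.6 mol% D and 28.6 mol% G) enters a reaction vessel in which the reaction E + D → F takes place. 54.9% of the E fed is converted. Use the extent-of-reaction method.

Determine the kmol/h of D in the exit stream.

E reacted = 0.549 × 847.5 = 465.3 kmol/h; ν_E = −1, so ξ = 465.3/1 = 465.3 kmol/h.
Outlet amounts (n = n₀ + ν ξ):
  E: 847.5 − 1(465.3) = 382.2
  D: 1498 − 1(465.3) = 1033
  F: 0 + 1(465.3) = 465.3
  G: 939.5 (inert)

1030 kmol/h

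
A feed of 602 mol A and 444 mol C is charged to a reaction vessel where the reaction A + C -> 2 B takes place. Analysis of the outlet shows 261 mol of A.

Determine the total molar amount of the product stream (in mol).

For A: n = n₀ − 1ξ → 261 = 602 − 1ξ, giving ξ = 341 mol.
Outlet amounts (n = n₀ + ν ξ):
  A: 602 − 1(341) = 261
  C: 444 − 1(341) = 103
  B: 0 + 2(341) = 682
Total out = 261 + 103 + 682 = 1046 mol.

1050 mol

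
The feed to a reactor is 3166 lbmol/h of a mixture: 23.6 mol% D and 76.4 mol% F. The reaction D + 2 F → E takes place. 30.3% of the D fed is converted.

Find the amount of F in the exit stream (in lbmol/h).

D reacted = 0.303 × 747.2 = 226.4 lbmol/h; ν_D = −1, so ξ = 226.4/1 = 226.4 lbmol/h.
Outlet amounts (n = n₀ + ν ξ):
  D: 747.2 − 1(226.4) = 520.8
  F: 2419 − 2(226.4) = 1966
  E: 0 + 1(226.4) = 226.4

1970 lbmol/h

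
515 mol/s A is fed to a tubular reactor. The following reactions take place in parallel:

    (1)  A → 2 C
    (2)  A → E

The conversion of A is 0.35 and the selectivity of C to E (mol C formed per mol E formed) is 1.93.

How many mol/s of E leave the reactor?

Conversion of A: A consumed = 0.35 × 515 = 180.2 mol/s = 1ξ₁ + 1ξ₂.
Selectivity: 2ξ₁ / (1ξ₂) = 1.93 → ξ₁ = 0.965 ξ₂.
Substitute: (1·0.965 + 1) ξ₂ = 180.2 → ξ₂ = 91.73 mol/s, ξ₁ = 88.52 mol/s.
Outlet amounts (n = n₀ + Σ ν·ξ):
  A: 515 − 1(88.52) − 1(91.73) = 334.8
  C: 0 + 2(88.52) = 177
  E: 0 + 1(91.73) = 91.73

91.7 mol/s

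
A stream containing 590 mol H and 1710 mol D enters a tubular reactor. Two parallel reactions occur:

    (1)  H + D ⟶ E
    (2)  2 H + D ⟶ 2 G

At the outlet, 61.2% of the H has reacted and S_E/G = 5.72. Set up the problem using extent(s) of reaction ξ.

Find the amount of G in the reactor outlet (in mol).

53.7 mol

Conversion of H: H consumed = 0.612 × 590 = 361.1 mol = 1ξ₁ + 2ξ₂.
Selectivity: 1ξ₁ / (2ξ₂) = 5.72 → ξ₁ = 11.44 ξ₂.
Substitute: (1·11.44 + 2) ξ₂ = 361.1 → ξ₂ = 26.87 mol, ξ₁ = 307.3 mol.
Outlet amounts (n = n₀ + Σ ν·ξ):
  H: 590 − 1(307.3) − 2(26.87) = 228.9
  D: 1710 − 1(307.3) − 1(26.87) = 1376
  E: 0 + 1(307.3) = 307.3
  G: 0 + 2(26.87) = 53.73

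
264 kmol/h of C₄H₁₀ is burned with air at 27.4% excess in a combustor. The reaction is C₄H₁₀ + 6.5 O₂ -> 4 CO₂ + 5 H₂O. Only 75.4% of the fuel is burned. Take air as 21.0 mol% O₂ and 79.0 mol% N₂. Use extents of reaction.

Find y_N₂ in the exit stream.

0.749

Stoichiometric O₂ = 6.5 × 264 = 1716 kmol/h; O₂ fed = 1716 × 1.274 = 2186 kmol/h.
N₂ fed = 2186 × 79/21 = 8224 kmol/h.
Fuel reacted = 0.754 × 264 → ξ = 199.1 kmol/h.
Outlet (n = n₀ + ν ξ):
  C₄H₁₀: 264 − 1(199.1) = 64.94
  O₂: 2186 − 6.5(199.1) = 892.3
  N₂: 8224 (inert)
  CO₂: 0 + 4(199.1) = 796.2
  H₂O: 0 + 5(199.1) = 995.3
Total out = 10970 kmol/h; y_N₂ = 8224 / 10970 = 0.7495.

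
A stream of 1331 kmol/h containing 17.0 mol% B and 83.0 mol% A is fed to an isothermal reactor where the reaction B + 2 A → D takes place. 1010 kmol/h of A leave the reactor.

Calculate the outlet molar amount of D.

47.4 kmol/h

For A: n = n₀ − 2ξ → 1010 = 1105 − 2ξ, giving ξ = 47.37 kmol/h.
Outlet amounts (n = n₀ + ν ξ):
  B: 226.3 − 1(47.37) = 178.9
  A: 1105 − 2(47.37) = 1010
  D: 0 + 1(47.37) = 47.37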